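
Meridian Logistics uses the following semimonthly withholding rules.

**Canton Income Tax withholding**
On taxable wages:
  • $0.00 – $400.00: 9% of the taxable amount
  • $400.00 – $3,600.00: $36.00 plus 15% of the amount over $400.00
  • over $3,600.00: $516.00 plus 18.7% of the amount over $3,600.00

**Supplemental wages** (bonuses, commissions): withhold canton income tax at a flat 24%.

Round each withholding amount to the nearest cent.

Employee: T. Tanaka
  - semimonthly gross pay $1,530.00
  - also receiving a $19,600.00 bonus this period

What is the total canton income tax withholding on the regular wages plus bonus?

$4,909.50

Canton Income Tax: taxable = $1,530.00
  $36.00 + 15% × ($1,530.00 − $400.00) = $36.00 + 15% × $1,130.00 = $205.50
Supplemental (24% flat on bonus): 24% × $19,600.00 = $4,704.00
Total canton income tax: $205.50 + $4,704.00 = $4,909.50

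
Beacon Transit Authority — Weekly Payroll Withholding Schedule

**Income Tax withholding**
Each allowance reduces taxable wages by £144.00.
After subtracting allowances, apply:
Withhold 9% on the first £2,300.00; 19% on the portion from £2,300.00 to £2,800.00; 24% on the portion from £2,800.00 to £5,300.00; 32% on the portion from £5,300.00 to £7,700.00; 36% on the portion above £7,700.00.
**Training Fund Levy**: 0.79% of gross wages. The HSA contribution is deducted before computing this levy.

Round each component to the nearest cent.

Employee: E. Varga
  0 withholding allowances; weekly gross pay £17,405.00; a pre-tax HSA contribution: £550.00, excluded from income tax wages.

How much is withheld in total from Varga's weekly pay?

Income Tax: taxable = £17,405.00 − £550.00 = £16,855.00
  £1,670.00 + 36% × (£16,855.00 − £7,700.00) = £1,670.00 + 36% × £9,155.00 = £4,965.80
Training Fund Levy: 0.79% × £16,855.00 = £133.15
Total: £4,965.80 + £133.15 = £5,098.95

£5,098.95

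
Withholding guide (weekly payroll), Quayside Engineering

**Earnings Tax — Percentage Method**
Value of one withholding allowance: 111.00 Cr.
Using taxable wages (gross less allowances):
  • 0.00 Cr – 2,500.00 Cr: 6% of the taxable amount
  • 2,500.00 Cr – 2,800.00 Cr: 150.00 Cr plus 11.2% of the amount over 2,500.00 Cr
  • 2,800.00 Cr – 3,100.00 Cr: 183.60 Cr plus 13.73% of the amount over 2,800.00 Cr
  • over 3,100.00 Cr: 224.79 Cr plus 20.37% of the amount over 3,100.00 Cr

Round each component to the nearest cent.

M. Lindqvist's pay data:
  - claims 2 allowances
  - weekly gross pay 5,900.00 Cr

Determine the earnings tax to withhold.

Earnings Tax: taxable = 5,900.00 Cr − 2×111.00 Cr = 5,678.00 Cr
  224.79 Cr + 20.37% × (5,678.00 Cr − 3,100.00 Cr) = 224.79 Cr + 20.37% × 2,578.00 Cr = 749.93 Cr

749.93 Cr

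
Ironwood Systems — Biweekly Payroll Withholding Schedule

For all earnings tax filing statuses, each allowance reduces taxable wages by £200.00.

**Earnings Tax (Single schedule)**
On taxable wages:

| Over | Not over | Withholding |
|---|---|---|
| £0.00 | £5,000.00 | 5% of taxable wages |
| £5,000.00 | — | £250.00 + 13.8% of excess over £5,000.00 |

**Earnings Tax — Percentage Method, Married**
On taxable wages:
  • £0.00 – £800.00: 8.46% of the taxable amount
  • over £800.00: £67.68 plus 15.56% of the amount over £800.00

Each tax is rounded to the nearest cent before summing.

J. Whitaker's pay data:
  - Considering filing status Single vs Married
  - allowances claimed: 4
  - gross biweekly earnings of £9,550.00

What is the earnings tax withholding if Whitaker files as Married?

Earnings Tax (Married): taxable = £9,550.00 − 4×£200.00 = £8,750.00
  £67.68 + 15.56% × (£8,750.00 − £800.00) = £67.68 + 15.56% × £7,950.00 = £1,304.70

£1,304.70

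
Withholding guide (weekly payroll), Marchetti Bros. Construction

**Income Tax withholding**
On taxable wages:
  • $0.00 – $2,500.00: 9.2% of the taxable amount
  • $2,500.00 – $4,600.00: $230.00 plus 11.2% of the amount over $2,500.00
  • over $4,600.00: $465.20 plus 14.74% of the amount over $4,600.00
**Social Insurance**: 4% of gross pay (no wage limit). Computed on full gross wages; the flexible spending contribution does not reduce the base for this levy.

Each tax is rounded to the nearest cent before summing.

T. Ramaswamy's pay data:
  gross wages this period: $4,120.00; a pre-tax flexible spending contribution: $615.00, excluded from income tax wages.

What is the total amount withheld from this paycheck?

$507.36

Income Tax: taxable = $4,120.00 − $615.00 = $3,505.00
  $230.00 + 11.2% × ($3,505.00 − $2,500.00) = $230.00 + 11.2% × $1,005.00 = $342.56
Social Insurance: 4% × $4,120.00 = $164.80
Total: $342.56 + $164.80 = $507.36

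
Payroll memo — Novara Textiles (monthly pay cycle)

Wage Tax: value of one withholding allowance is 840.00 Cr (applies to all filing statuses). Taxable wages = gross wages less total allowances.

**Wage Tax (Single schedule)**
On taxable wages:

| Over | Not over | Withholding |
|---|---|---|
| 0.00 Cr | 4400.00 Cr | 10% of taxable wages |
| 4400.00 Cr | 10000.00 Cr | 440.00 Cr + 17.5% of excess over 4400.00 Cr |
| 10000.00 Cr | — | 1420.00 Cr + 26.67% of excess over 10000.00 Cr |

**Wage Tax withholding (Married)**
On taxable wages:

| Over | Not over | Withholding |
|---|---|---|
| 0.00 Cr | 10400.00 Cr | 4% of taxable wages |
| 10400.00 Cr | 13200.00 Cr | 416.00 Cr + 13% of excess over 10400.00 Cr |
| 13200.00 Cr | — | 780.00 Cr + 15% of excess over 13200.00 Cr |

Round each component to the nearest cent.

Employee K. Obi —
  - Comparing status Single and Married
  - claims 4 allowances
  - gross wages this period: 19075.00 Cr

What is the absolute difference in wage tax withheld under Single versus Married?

Wage Tax (Single): taxable = 19075.00 Cr − 4×840.00 Cr = 15715.00 Cr
  1420.00 Cr + 26.67% × (15715.00 Cr − 10000.00 Cr) = 1420.00 Cr + 26.67% × 5715.00 Cr = 2944.19 Cr
Wage Tax (Married): taxable = 19075.00 Cr − 4×840.00 Cr = 15715.00 Cr
  780.00 Cr + 15% × (15715.00 Cr − 13200.00 Cr) = 780.00 Cr + 15% × 2515.00 Cr = 1157.25 Cr
Difference: |2944.19 Cr − 1157.25 Cr| = 1786.94 Cr (higher under Single)

1786.94 Cr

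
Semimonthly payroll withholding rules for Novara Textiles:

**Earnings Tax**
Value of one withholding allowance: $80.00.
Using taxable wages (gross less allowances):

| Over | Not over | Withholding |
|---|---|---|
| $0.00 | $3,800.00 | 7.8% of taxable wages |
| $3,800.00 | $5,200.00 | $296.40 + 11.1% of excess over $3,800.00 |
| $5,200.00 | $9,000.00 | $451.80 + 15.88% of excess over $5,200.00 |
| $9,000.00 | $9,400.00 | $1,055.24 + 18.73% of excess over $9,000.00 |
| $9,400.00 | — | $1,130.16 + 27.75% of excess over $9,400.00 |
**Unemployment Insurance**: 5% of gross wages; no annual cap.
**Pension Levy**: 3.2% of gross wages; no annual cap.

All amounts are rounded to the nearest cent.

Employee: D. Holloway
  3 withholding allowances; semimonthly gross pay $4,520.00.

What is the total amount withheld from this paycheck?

$720.32

Earnings Tax: taxable = $4,520.00 − 3×$80.00 = $4,280.00
  $296.40 + 11.1% × ($4,280.00 − $3,800.00) = $296.40 + 11.1% × $480.00 = $349.68
Unemployment Insurance: 5% × $4,520.00 = $226.00
Pension Levy: 3.2% × $4,520.00 = $144.64
Total: $349.68 + $226.00 + $144.64 = $720.32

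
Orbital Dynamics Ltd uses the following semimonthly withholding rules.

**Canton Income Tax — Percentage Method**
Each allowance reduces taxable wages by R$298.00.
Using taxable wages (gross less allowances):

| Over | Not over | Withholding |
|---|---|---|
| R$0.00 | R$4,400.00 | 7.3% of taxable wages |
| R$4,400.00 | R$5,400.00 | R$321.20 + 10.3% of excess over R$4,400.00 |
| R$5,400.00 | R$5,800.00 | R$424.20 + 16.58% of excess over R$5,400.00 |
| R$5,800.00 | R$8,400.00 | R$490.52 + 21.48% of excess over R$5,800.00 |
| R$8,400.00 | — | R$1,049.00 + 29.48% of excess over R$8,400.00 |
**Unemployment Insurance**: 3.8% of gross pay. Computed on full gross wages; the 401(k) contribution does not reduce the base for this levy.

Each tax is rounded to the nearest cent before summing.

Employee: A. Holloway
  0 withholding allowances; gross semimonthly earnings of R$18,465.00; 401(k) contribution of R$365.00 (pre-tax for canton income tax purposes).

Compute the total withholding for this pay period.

R$4,610.23

Canton Income Tax: taxable = R$18,465.00 − R$365.00 = R$18,100.00
  R$1,049.00 + 29.48% × (R$18,100.00 − R$8,400.00) = R$1,049.00 + 29.48% × R$9,700.00 = R$3,908.56
Unemployment Insurance: 3.8% × R$18,465.00 = R$701.67
Total: R$3,908.56 + R$701.67 = R$4,610.23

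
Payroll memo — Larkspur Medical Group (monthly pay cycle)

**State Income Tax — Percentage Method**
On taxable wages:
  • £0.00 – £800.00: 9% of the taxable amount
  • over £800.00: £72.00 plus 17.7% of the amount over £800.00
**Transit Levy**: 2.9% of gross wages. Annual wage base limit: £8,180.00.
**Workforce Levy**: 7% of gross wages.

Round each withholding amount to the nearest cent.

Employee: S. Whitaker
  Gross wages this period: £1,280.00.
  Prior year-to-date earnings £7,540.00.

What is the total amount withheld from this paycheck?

State Income Tax: taxable = £1,280.00
  £72.00 + 17.7% × (£1,280.00 − £800.00) = £72.00 + 17.7% × £480.00 = £156.96
Transit Levy: cap £8,180.00 − YTD £7,540.00 = £640.00 subject; 2.9% × £640.00 = £18.56
Workforce Levy: 7% × £1,280.00 = £89.60
Total: £156.96 + £18.56 + £89.60 = £265.12

£265.12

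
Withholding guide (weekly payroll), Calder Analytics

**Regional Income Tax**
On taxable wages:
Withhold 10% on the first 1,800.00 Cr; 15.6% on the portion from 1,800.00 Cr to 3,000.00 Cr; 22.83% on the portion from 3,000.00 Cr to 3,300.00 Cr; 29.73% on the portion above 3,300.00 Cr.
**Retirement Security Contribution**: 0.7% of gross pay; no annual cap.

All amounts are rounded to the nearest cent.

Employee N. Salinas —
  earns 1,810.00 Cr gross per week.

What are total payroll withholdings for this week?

194.23 Cr

Regional Income Tax: taxable = 1,810.00 Cr
  180.00 Cr + 15.6% × (1,810.00 Cr − 1,800.00 Cr) = 180.00 Cr + 15.6% × 10.00 Cr = 181.56 Cr
Retirement Security Contribution: 0.7% × 1,810.00 Cr = 12.67 Cr
Total: 181.56 Cr + 12.67 Cr = 194.23 Cr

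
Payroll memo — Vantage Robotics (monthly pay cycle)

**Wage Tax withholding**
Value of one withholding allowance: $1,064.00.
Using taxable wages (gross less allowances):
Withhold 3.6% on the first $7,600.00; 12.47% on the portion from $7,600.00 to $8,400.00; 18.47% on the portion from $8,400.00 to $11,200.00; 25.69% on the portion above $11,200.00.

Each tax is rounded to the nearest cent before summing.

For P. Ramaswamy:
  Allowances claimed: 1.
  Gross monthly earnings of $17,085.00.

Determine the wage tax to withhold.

Wage Tax: taxable = $17,085.00 − 1×$1,064.00 = $16,021.00
  $890.52 + 25.69% × ($16,021.00 − $11,200.00) = $890.52 + 25.69% × $4,821.00 = $2,129.03

$2,129.03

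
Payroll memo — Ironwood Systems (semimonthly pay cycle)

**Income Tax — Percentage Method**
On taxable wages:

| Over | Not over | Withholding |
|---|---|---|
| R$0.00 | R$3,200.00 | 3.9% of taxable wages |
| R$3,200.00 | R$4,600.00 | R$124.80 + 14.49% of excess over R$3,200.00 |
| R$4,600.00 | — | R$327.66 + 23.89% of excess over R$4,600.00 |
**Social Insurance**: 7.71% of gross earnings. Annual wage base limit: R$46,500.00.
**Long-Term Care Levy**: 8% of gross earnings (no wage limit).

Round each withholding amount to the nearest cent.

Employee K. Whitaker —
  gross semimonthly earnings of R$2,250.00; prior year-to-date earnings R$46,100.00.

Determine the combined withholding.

R$298.59

Income Tax: taxable = R$2,250.00
  3.9% × R$2,250.00 = R$87.75
Social Insurance: cap R$46,500.00 − YTD R$46,100.00 = R$400.00 subject; 7.71% × R$400.00 = R$30.84
Long-Term Care Levy: 8% × R$2,250.00 = R$180.00
Total: R$87.75 + R$30.84 + R$180.00 = R$298.59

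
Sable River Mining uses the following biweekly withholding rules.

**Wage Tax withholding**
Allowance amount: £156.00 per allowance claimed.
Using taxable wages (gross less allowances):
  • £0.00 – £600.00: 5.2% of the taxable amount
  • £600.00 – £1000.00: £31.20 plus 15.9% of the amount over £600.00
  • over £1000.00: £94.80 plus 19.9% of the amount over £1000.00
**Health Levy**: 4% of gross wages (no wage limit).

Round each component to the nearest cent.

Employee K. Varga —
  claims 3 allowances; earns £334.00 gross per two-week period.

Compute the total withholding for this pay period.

£13.36

Wage Tax: taxable = £334.00 − 3×£156.00 = £-134.00
  Taxable ≤ 0 → £0.00
Health Levy: 4% × £334.00 = £13.36
Total: £0.00 + £13.36 = £13.36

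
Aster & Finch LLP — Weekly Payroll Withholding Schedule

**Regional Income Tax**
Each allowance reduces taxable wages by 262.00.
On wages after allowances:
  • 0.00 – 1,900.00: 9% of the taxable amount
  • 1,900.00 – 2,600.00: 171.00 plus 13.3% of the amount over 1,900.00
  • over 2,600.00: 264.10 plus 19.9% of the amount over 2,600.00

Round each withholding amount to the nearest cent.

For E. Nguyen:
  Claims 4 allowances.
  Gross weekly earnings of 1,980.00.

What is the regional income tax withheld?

83.88

Regional Income Tax: taxable = 1,980.00 − 4×262.00 = 932.00
  9% × 932.00 = 83.88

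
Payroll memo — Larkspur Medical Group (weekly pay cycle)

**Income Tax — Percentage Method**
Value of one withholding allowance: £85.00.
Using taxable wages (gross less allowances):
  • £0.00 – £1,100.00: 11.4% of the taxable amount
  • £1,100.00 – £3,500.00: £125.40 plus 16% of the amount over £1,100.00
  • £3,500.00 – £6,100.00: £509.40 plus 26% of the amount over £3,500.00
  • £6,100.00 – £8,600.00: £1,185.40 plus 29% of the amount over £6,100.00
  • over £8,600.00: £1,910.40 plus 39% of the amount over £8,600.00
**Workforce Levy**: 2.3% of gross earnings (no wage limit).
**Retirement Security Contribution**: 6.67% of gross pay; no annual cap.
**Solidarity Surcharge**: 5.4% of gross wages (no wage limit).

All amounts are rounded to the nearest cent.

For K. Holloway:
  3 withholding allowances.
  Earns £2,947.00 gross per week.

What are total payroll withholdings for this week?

£803.60

Income Tax: taxable = £2,947.00 − 3×£85.00 = £2,692.00
  £125.40 + 16% × (£2,692.00 − £1,100.00) = £125.40 + 16% × £1,592.00 = £380.12
Workforce Levy: 2.3% × £2,947.00 = £67.78
Retirement Security Contribution: 6.67% × £2,947.00 = £196.56
Solidarity Surcharge: 5.4% × £2,947.00 = £159.14
Total: £380.12 + £67.78 + £196.56 + £159.14 = £803.60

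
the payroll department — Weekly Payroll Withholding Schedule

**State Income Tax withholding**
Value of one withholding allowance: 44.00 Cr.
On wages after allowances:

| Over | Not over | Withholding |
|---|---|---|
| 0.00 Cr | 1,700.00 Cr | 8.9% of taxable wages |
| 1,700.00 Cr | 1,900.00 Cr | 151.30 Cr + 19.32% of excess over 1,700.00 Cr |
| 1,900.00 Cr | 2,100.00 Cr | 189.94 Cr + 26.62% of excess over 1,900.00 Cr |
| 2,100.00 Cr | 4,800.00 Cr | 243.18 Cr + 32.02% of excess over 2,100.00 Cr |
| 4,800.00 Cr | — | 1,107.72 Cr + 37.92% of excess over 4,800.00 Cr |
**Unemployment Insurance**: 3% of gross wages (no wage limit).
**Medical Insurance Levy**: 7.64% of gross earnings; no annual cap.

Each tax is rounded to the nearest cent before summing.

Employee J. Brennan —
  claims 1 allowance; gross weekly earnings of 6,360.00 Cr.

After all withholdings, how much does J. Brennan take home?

State Income Tax: taxable = 6,360.00 Cr − 1×44.00 Cr = 6,316.00 Cr
  1,107.72 Cr + 37.92% × (6,316.00 Cr − 4,800.00 Cr) = 1,107.72 Cr + 37.92% × 1,516.00 Cr = 1,682.59 Cr
Unemployment Insurance: 3% × 6,360.00 Cr = 190.80 Cr
Medical Insurance Levy: 7.64% × 6,360.00 Cr = 485.90 Cr
Total withheld: 1,682.59 Cr + 190.80 Cr + 485.90 Cr = 2,359.29 Cr
Net pay: 6,360.00 Cr − 2,359.29 Cr = 4,000.71 Cr

4,000.71 Cr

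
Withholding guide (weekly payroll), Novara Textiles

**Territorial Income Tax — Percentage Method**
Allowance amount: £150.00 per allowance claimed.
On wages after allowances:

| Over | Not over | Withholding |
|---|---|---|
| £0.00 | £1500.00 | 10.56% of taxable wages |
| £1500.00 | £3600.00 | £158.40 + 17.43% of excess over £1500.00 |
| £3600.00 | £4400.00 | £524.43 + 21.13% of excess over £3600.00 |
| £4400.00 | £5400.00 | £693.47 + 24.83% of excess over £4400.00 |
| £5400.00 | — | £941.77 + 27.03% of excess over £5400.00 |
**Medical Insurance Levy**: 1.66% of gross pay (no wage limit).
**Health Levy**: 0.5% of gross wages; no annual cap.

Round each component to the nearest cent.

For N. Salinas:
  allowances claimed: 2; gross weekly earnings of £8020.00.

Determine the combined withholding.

£1742.10

Territorial Income Tax: taxable = £8020.00 − 2×£150.00 = £7720.00
  £941.77 + 27.03% × (£7720.00 − £5400.00) = £941.77 + 27.03% × £2320.00 = £1568.87
Medical Insurance Levy: 1.66% × £8020.00 = £133.13
Health Levy: 0.5% × £8020.00 = £40.10
Total: £1568.87 + £133.13 + £40.10 = £1742.10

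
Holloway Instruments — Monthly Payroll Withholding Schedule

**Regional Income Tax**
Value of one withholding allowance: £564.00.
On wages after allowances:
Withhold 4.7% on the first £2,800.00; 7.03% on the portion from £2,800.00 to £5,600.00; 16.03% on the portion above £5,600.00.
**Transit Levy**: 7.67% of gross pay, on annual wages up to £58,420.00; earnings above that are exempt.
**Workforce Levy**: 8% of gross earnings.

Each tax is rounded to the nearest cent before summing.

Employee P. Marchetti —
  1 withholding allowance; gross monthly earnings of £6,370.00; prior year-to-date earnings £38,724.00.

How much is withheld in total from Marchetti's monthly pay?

£1,359.64

Regional Income Tax: taxable = £6,370.00 − 1×£564.00 = £5,806.00
  £328.44 + 16.03% × (£5,806.00 − £5,600.00) = £328.44 + 16.03% × £206.00 = £361.46
Transit Levy: 7.67% × £6,370.00 = £488.58
Workforce Levy: 8% × £6,370.00 = £509.60
Total: £361.46 + £488.58 + £509.60 = £1,359.64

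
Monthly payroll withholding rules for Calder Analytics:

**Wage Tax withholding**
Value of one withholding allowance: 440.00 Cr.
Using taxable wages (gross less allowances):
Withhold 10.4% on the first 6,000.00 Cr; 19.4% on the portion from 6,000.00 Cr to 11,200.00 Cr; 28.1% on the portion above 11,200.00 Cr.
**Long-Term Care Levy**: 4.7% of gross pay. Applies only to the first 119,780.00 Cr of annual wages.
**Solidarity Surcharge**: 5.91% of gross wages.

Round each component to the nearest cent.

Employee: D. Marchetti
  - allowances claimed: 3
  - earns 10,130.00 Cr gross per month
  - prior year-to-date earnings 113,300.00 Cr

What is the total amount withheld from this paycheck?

Wage Tax: taxable = 10,130.00 Cr − 3×440.00 Cr = 8,810.00 Cr
  624.00 Cr + 19.4% × (8,810.00 Cr − 6,000.00 Cr) = 624.00 Cr + 19.4% × 2,810.00 Cr = 1,169.14 Cr
Long-Term Care Levy: cap 119,780.00 Cr − YTD 113,300.00 Cr = 6,480.00 Cr subject; 4.7% × 6,480.00 Cr = 304.56 Cr
Solidarity Surcharge: 5.91% × 10,130.00 Cr = 598.68 Cr
Total: 1,169.14 Cr + 304.56 Cr + 598.68 Cr = 2,072.38 Cr

2,072.38 Cr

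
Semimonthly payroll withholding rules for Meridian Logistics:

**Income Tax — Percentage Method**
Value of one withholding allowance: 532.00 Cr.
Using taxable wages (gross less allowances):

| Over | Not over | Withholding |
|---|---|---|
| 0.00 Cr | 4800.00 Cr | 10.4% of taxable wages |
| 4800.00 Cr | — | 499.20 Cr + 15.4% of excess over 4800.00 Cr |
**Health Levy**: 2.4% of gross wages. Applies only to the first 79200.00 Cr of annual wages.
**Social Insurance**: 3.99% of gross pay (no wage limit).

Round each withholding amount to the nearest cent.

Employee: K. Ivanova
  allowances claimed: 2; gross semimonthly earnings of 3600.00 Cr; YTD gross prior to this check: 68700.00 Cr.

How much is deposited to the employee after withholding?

3106.22 Cr

Income Tax: taxable = 3600.00 Cr − 2×532.00 Cr = 2536.00 Cr
  10.4% × 2536.00 Cr = 263.74 Cr
Health Levy: 2.4% × 3600.00 Cr = 86.40 Cr
Social Insurance: 3.99% × 3600.00 Cr = 143.64 Cr
Total withheld: 263.74 Cr + 86.40 Cr + 143.64 Cr = 493.78 Cr
Net pay: 3600.00 Cr − 493.78 Cr = 3106.22 Cr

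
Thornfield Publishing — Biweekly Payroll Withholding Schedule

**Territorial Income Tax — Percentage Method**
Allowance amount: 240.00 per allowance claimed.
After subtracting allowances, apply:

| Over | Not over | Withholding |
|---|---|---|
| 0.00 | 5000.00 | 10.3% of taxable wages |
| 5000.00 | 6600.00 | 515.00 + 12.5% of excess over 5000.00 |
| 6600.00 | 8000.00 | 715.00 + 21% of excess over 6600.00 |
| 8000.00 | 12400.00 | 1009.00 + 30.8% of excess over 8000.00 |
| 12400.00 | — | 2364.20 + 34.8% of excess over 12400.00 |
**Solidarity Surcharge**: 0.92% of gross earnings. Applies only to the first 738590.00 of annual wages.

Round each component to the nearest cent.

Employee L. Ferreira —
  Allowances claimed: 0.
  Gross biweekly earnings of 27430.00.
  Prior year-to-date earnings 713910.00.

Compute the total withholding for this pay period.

Territorial Income Tax: taxable = 27430.00
  2364.20 + 34.8% × (27430.00 − 12400.00) = 2364.20 + 34.8% × 15030.00 = 7594.64
Solidarity Surcharge: cap 738590.00 − YTD 713910.00 = 24680.00 subject; 0.92% × 24680.00 = 227.06
Total: 7594.64 + 227.06 = 7821.70

7821.70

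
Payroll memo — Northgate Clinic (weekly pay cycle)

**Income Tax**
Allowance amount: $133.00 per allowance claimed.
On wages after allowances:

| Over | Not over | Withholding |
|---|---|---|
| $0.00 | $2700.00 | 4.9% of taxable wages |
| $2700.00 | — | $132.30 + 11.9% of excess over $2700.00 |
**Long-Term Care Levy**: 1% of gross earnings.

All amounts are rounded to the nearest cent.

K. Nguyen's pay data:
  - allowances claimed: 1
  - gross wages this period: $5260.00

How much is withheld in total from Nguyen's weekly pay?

Income Tax: taxable = $5260.00 − 1×$133.00 = $5127.00
  $132.30 + 11.9% × ($5127.00 − $2700.00) = $132.30 + 11.9% × $2427.00 = $421.11
Long-Term Care Levy: 1% × $5260.00 = $52.60
Total: $421.11 + $52.60 = $473.71

$473.71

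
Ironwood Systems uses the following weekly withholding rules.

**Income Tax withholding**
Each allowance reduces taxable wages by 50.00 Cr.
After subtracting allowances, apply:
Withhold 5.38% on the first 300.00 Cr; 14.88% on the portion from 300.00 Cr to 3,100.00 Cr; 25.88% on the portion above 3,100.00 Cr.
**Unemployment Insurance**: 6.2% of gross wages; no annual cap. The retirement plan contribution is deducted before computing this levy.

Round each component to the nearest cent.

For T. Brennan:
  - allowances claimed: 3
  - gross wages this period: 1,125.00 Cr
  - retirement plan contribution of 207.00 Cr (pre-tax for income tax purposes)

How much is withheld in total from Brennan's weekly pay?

142.70 Cr

Income Tax: taxable = 1,125.00 Cr − 207.00 Cr − 3×50.00 Cr = 768.00 Cr
  16.14 Cr + 14.88% × (768.00 Cr − 300.00 Cr) = 16.14 Cr + 14.88% × 468.00 Cr = 85.78 Cr
Unemployment Insurance: 6.2% × 918.00 Cr = 56.92 Cr
Total: 85.78 Cr + 56.92 Cr = 142.70 Cr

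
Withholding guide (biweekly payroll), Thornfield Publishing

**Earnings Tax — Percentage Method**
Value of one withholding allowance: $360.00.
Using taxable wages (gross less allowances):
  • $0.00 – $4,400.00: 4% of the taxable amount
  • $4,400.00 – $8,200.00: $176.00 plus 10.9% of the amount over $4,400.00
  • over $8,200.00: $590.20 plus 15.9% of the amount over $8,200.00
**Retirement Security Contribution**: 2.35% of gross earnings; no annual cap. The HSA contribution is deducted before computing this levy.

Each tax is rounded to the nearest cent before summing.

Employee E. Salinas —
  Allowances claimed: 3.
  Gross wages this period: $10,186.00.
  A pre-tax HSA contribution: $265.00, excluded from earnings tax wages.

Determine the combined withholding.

$925.26

Earnings Tax: taxable = $10,186.00 − $265.00 − 3×$360.00 = $8,841.00
  $590.20 + 15.9% × ($8,841.00 − $8,200.00) = $590.20 + 15.9% × $641.00 = $692.12
Retirement Security Contribution: 2.35% × $9,921.00 = $233.14
Total: $692.12 + $233.14 = $925.26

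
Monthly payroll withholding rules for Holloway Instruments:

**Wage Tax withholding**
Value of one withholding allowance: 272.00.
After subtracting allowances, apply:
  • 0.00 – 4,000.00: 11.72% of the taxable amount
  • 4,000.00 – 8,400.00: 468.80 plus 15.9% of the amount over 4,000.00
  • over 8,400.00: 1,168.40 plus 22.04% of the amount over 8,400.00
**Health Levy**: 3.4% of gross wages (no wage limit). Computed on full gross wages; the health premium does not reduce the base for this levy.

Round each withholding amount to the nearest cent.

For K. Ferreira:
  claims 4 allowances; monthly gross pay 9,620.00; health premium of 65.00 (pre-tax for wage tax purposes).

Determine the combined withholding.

Wage Tax: taxable = 9,620.00 − 65.00 − 4×272.00 = 8,467.00
  1,168.40 + 22.04% × (8,467.00 − 8,400.00) = 1,168.40 + 22.04% × 67.00 = 1,183.17
Health Levy: 3.4% × 9,620.00 = 327.08
Total: 1,183.17 + 327.08 = 1,510.25

1,510.25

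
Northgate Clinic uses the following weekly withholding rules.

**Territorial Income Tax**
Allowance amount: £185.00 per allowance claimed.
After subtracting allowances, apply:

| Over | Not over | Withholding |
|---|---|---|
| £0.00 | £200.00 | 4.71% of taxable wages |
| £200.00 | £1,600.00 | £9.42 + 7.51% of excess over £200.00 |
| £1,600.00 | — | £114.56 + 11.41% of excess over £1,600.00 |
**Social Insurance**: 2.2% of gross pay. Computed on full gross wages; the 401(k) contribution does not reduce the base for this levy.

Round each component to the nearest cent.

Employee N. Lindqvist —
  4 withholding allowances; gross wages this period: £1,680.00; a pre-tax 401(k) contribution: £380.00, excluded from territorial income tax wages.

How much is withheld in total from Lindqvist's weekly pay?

Territorial Income Tax: taxable = £1,680.00 − £380.00 − 4×£185.00 = £560.00
  £9.42 + 7.51% × (£560.00 − £200.00) = £9.42 + 7.51% × £360.00 = £36.46
Social Insurance: 2.2% × £1,680.00 = £36.96
Total: £36.46 + £36.96 = £73.42

£73.42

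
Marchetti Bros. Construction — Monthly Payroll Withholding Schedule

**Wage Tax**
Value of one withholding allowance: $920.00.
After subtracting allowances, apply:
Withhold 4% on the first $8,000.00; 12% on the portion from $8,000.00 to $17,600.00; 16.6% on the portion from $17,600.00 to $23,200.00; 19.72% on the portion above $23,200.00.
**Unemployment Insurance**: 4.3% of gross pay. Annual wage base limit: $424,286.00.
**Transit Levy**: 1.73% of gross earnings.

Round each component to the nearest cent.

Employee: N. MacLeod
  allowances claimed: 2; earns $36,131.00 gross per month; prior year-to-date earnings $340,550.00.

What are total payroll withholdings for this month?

Wage Tax: taxable = $36,131.00 − 2×$920.00 = $34,291.00
  $2,401.60 + 19.72% × ($34,291.00 − $23,200.00) = $2,401.60 + 19.72% × $11,091.00 = $4,588.75
Unemployment Insurance: 4.3% × $36,131.00 = $1,553.63
Transit Levy: 1.73% × $36,131.00 = $625.07
Total: $4,588.75 + $1,553.63 + $625.07 = $6,767.45

$6,767.45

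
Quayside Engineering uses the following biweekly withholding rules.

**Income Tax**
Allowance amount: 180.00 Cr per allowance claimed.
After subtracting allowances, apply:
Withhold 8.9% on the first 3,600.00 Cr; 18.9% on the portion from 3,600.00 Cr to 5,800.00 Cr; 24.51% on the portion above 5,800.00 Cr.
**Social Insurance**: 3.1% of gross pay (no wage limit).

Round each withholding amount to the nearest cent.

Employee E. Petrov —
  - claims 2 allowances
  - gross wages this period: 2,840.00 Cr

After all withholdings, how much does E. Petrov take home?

Income Tax: taxable = 2,840.00 Cr − 2×180.00 Cr = 2,480.00 Cr
  8.9% × 2,480.00 Cr = 220.72 Cr
Social Insurance: 3.1% × 2,840.00 Cr = 88.04 Cr
Total withheld: 220.72 Cr + 88.04 Cr = 308.76 Cr
Net pay: 2,840.00 Cr − 308.76 Cr = 2,531.24 Cr

2,531.24 Cr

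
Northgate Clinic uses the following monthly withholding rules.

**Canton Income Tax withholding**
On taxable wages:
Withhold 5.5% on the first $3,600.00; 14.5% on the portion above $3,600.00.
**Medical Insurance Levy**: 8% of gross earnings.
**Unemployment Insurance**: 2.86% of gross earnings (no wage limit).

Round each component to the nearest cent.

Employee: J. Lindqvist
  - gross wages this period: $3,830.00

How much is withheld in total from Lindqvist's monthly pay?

$647.29

Canton Income Tax: taxable = $3,830.00
  $198.00 + 14.5% × ($3,830.00 − $3,600.00) = $198.00 + 14.5% × $230.00 = $231.35
Medical Insurance Levy: 8% × $3,830.00 = $306.40
Unemployment Insurance: 2.86% × $3,830.00 = $109.54
Total: $231.35 + $306.40 + $109.54 = $647.29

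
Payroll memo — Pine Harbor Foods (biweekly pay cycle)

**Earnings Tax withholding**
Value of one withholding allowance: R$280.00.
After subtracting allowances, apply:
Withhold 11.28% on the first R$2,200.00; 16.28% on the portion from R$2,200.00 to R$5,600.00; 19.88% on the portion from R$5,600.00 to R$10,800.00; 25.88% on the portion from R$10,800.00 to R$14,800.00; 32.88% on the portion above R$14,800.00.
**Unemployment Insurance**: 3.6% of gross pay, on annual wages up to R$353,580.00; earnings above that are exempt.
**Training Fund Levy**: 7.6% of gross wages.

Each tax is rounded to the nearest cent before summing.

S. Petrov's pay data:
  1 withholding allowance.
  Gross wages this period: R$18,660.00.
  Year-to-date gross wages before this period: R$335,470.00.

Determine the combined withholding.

Earnings Tax: taxable = R$18,660.00 − 1×R$280.00 = R$18,380.00
  R$2,870.64 + 32.88% × (R$18,380.00 − R$14,800.00) = R$2,870.64 + 32.88% × R$3,580.00 = R$4,047.74
Unemployment Insurance: cap R$353,580.00 − YTD R$335,470.00 = R$18,110.00 subject; 3.6% × R$18,110.00 = R$651.96
Training Fund Levy: 7.6% × R$18,660.00 = R$1,418.16
Total: R$4,047.74 + R$651.96 + R$1,418.16 = R$6,117.86

R$6,117.86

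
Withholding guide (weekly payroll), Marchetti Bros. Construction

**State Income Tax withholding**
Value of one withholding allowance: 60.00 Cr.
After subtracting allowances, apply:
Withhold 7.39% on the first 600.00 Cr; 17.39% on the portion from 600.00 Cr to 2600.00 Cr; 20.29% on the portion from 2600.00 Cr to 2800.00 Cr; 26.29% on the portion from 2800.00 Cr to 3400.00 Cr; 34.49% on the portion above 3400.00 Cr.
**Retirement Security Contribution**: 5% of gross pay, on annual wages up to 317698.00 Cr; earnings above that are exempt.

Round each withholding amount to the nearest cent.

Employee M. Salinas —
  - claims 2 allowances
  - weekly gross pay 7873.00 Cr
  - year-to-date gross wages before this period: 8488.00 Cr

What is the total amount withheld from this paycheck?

2485.46 Cr

State Income Tax: taxable = 7873.00 Cr − 2×60.00 Cr = 7753.00 Cr
  590.46 Cr + 34.49% × (7753.00 Cr − 3400.00 Cr) = 590.46 Cr + 34.49% × 4353.00 Cr = 2091.81 Cr
Retirement Security Contribution: 5% × 7873.00 Cr = 393.65 Cr
Total: 2091.81 Cr + 393.65 Cr = 2485.46 Cr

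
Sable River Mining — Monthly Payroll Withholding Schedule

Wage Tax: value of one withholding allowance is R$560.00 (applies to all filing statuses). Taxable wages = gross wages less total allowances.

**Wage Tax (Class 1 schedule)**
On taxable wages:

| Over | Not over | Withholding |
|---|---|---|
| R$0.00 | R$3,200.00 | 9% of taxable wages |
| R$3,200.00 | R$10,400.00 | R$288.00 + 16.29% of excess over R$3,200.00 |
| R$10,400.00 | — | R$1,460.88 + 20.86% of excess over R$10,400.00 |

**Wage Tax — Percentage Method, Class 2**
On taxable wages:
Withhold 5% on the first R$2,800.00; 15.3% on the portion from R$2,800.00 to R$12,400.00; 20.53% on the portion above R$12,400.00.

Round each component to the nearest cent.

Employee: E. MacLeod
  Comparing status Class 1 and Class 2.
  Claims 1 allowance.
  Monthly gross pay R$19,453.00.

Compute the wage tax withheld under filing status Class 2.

Wage Tax (Class 2): taxable = R$19,453.00 − 1×R$560.00 = R$18,893.00
  R$1,608.80 + 20.53% × (R$18,893.00 − R$12,400.00) = R$1,608.80 + 20.53% × R$6,493.00 = R$2,941.81

R$2,941.81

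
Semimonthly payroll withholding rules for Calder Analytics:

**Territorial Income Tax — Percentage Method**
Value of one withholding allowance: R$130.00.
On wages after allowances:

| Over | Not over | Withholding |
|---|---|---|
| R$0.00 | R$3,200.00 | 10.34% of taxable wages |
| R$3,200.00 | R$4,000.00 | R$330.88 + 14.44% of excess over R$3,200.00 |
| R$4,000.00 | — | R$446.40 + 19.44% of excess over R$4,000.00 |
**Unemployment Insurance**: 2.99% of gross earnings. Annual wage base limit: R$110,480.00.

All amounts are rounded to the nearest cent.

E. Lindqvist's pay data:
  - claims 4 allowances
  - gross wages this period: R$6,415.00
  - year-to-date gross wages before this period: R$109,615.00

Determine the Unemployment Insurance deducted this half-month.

Unemployment Insurance: cap R$110,480.00 − YTD R$109,615.00 = R$865.00 subject; 2.99% × R$865.00 = R$25.86

R$25.86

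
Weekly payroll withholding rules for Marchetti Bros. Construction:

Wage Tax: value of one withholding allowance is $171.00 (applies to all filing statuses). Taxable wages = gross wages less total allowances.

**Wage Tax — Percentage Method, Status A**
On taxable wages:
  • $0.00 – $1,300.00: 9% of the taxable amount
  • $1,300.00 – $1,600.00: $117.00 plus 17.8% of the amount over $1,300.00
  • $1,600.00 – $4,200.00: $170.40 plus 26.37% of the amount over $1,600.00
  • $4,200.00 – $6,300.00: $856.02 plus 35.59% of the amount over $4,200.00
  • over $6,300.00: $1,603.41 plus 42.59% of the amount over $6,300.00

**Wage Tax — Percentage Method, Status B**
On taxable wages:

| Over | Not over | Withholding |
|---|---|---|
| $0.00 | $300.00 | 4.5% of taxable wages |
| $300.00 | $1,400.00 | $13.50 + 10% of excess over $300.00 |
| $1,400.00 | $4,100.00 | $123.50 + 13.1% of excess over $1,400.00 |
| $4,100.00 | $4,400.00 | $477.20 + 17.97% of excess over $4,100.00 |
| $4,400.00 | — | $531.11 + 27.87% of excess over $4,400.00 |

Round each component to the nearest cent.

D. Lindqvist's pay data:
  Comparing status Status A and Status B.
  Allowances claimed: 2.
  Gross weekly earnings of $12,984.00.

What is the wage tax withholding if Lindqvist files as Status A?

Wage Tax (Status A): taxable = $12,984.00 − 2×$171.00 = $12,642.00
  $1,603.41 + 42.59% × ($12,642.00 − $6,300.00) = $1,603.41 + 42.59% × $6,342.00 = $4,304.47

$4,304.47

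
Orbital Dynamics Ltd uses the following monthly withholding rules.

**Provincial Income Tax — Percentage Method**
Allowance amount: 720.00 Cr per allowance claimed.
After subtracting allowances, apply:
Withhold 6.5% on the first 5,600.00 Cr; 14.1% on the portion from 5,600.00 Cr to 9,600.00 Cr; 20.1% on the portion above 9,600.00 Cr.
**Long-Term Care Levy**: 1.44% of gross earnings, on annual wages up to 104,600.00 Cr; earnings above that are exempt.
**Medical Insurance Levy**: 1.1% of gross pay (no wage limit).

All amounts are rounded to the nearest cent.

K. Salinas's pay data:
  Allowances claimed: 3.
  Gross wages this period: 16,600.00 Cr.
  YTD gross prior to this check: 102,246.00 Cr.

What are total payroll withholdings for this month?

Provincial Income Tax: taxable = 16,600.00 Cr − 3×720.00 Cr = 14,440.00 Cr
  928.00 Cr + 20.1% × (14,440.00 Cr − 9,600.00 Cr) = 928.00 Cr + 20.1% × 4,840.00 Cr = 1,900.84 Cr
Long-Term Care Levy: cap 104,600.00 Cr − YTD 102,246.00 Cr = 2,354.00 Cr subject; 1.44% × 2,354.00 Cr = 33.90 Cr
Medical Insurance Levy: 1.1% × 16,600.00 Cr = 182.60 Cr
Total: 1,900.84 Cr + 33.90 Cr + 182.60 Cr = 2,117.34 Cr

2,117.34 Cr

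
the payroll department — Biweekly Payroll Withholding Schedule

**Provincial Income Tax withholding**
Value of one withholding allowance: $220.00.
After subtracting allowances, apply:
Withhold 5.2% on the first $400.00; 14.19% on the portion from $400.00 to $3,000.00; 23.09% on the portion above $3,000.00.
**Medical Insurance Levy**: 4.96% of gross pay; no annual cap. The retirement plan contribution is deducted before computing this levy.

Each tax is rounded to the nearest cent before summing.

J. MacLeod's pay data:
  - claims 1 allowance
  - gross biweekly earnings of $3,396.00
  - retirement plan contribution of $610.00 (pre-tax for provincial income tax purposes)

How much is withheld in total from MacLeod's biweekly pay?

Provincial Income Tax: taxable = $3,396.00 − $610.00 − 1×$220.00 = $2,566.00
  $20.80 + 14.19% × ($2,566.00 − $400.00) = $20.80 + 14.19% × $2,166.00 = $328.16
Medical Insurance Levy: 4.96% × $2,786.00 = $138.19
Total: $328.16 + $138.19 = $466.35

$466.35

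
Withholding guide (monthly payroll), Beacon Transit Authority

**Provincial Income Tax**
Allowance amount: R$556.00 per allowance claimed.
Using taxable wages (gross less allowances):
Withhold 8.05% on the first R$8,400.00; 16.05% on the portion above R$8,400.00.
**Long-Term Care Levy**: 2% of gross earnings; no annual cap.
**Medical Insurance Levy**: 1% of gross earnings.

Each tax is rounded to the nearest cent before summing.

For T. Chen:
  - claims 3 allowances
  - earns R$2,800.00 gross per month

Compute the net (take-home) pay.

Provincial Income Tax: taxable = R$2,800.00 − 3×R$556.00 = R$1,132.00
  8.05% × R$1,132.00 = R$91.13
Long-Term Care Levy: 2% × R$2,800.00 = R$56.00
Medical Insurance Levy: 1% × R$2,800.00 = R$28.00
Total withheld: R$91.13 + R$56.00 + R$28.00 = R$175.13
Net pay: R$2,800.00 − R$175.13 = R$2,624.87

R$2,624.87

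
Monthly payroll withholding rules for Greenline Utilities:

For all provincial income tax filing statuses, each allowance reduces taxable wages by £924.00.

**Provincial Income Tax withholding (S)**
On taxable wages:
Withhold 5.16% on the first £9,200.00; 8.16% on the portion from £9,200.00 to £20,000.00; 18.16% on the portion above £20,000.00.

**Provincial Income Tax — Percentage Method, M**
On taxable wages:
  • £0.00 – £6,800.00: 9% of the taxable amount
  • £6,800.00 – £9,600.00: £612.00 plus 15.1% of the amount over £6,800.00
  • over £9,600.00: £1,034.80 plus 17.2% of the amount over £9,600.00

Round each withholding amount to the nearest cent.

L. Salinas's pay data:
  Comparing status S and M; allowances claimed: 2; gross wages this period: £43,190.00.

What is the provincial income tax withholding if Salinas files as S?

Provincial Income Tax (S): taxable = £43,190.00 − 2×£924.00 = £41,342.00
  £1,356.00 + 18.16% × (£41,342.00 − £20,000.00) = £1,356.00 + 18.16% × £21,342.00 = £5,231.71

£5,231.71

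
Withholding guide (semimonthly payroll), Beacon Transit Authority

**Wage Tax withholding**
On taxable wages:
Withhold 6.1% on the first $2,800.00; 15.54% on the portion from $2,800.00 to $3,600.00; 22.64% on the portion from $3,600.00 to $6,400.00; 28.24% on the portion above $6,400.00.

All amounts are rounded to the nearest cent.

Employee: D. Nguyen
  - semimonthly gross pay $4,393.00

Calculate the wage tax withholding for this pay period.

Wage Tax: taxable = $4,393.00
  $295.12 + 22.64% × ($4,393.00 − $3,600.00) = $295.12 + 22.64% × $793.00 = $474.66

$474.66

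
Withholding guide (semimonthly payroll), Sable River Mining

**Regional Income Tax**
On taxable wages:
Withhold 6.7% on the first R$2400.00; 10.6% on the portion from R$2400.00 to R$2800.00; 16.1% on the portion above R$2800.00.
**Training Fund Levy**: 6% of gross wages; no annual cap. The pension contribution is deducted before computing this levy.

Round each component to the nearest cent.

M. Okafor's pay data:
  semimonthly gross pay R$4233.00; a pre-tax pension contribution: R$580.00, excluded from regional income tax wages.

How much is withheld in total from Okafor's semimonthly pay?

Regional Income Tax: taxable = R$4233.00 − R$580.00 = R$3653.00
  R$203.20 + 16.1% × (R$3653.00 − R$2800.00) = R$203.20 + 16.1% × R$853.00 = R$340.53
Training Fund Levy: 6% × R$3653.00 = R$219.18
Total: R$340.53 + R$219.18 = R$559.71

R$559.71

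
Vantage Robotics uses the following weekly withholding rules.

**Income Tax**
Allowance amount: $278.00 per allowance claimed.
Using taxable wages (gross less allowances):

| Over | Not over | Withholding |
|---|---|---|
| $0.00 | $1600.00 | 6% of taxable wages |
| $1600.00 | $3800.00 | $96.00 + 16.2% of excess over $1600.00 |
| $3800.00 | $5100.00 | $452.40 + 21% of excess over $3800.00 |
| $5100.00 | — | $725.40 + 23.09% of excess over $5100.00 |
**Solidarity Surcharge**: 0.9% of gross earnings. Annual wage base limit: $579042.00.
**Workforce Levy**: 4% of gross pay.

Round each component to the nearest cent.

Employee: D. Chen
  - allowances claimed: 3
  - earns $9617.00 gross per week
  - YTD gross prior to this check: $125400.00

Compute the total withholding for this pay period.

Income Tax: taxable = $9617.00 − 3×$278.00 = $8783.00
  $725.40 + 23.09% × ($8783.00 − $5100.00) = $725.40 + 23.09% × $3683.00 = $1575.80
Solidarity Surcharge: 0.9% × $9617.00 = $86.55
Workforce Levy: 4% × $9617.00 = $384.68
Total: $1575.80 + $86.55 + $384.68 = $2047.03

$2047.03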